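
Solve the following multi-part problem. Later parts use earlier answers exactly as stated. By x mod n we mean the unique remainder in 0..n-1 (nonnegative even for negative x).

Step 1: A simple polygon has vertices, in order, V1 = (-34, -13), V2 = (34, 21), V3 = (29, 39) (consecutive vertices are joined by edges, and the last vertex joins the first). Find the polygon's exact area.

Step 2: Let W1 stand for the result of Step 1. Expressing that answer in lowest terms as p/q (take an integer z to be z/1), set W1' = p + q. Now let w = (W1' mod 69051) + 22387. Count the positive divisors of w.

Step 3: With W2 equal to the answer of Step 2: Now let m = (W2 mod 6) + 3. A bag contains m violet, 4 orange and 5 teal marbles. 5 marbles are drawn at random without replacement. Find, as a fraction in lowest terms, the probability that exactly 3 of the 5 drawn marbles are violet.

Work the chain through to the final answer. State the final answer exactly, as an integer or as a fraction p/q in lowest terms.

1/22

Step 1: cross terms: (-34*21 - 34*-13)=-272, (34*39 - 29*21)=717, (29*-13 - -34*39)=949; twice the area = |1394| = 1394; area = 697; answer 697
Step 2: W1 = 697; threaded value p + q = 698; w = 23085; 23085 = 3^5 * 5 * 19; number of divisors = (5+1) * (1+1) * (1+1) = 24; answer 24
Step 3: W2 = 24; m = 3; total draws C(12,5) = 792; favorable C(3,3)*C(9,2) = 36; P = 1/22; answer 1/22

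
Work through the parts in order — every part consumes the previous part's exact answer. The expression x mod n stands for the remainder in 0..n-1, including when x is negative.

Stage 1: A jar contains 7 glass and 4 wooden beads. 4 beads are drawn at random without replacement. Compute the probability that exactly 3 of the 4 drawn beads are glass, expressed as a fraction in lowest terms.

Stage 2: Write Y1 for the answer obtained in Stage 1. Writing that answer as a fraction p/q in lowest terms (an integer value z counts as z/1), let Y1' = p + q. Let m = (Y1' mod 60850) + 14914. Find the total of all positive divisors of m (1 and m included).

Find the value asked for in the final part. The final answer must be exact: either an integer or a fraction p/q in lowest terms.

19952

Stage 1: total draws C(11,4) = 330; favorable C(7,3)*C(4,1) = 140; P = 14/33; answer 14/33
Stage 2: Y1 = 14/33; threaded value p + q = 47; m = 14961; 14961 = 3 * 4987; sigma = (1 + 3) * (1 + 4987) = 4 * 4988 = 19952; answer 19952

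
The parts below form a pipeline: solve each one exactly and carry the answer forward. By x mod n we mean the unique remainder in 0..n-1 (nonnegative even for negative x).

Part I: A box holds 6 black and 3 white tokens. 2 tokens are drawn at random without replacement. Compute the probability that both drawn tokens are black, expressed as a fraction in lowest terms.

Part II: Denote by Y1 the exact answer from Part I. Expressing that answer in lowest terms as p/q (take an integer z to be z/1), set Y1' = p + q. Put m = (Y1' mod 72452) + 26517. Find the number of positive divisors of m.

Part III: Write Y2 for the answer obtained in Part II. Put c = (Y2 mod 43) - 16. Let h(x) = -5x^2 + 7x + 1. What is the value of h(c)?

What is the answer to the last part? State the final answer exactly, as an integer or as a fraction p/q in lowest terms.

-803

Part I: total draws C(9,2) = 36; favorable C(6,2) = 15; P = 5/12; answer 5/12
Part II: Y1 = 5/12; threaded value p + q = 17; m = 26534; 26534 = 2 * 13267; number of divisors = (1+1) * (1+1) = 4; answer 4
Part III: Y2 = 4; c = -12; -5*(-12)^2 + 7*(-12)^1 + 1 = (-720) + (-84) + (1) = -803; answer -803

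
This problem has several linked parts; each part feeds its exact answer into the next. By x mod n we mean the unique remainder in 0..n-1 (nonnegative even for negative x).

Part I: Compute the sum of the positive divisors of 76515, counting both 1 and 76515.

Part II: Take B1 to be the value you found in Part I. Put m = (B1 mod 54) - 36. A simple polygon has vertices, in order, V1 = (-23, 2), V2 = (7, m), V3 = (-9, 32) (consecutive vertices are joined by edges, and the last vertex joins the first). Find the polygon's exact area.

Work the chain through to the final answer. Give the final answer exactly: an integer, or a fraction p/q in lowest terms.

Part I: 76515 = 3 * 5 * 5101; sigma = (1 + 3) * (1 + 5) * (1 + 5101) = 4 * 6 * 5102 = 122448; answer 122448
Part II: B1 = 122448; m = -6; cross terms: (-23*-6 - 7*2)=124, (7*32 - -9*-6)=170, (-9*2 - -23*32)=718; twice the area = |1012| = 1012; area = 506; answer 506

506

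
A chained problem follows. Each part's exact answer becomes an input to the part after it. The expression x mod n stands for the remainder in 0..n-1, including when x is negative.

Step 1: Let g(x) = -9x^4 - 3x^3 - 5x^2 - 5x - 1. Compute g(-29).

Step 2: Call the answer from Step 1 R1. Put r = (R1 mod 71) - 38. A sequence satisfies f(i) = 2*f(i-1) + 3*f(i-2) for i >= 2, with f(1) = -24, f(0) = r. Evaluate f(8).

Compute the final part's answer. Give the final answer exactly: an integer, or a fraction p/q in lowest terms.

Step 1: -9*(-29)^4 - 3*(-29)^3 - 5*(-29)^2 - 5*(-29)^1 - 1 = (-6365529) + (73167) + (-4205) + (145) + (-1) = -6296423; answer -6296423
Step 2: R1 = -6296423; r = 32; f(2) = 2*(-24) + 3*(32) = 48; iterating: f(2)=48, f(3)=24, f(4)=192, f(5)=456, f(6)=1488, f(7)=4344, f(8)=13152; answer 13152

13152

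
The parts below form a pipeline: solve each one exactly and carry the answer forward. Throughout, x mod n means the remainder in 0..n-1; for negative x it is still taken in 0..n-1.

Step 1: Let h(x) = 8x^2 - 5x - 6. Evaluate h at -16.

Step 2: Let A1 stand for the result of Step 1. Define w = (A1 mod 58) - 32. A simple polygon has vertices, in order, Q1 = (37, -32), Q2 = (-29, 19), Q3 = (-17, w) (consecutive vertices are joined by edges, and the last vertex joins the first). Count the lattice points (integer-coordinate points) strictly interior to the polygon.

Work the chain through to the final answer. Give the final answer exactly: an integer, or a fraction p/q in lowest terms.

Step 1: 8*(-16)^2 - 5*(-16)^1 - 6 = (2048) + (80) + (-6) = 2122; answer 2122
Step 2: A1 = 2122; w = 2; cross terms: (37*19 - -29*-32)=-225, (-29*2 - -17*19)=265, (-17*-32 - 37*2)=470; twice the area = |510| = 510; area = 255; boundary points = 3 + 1 + 2 = 6; strictly interior points = area - boundary/2 + 1 = 253; answer 253

253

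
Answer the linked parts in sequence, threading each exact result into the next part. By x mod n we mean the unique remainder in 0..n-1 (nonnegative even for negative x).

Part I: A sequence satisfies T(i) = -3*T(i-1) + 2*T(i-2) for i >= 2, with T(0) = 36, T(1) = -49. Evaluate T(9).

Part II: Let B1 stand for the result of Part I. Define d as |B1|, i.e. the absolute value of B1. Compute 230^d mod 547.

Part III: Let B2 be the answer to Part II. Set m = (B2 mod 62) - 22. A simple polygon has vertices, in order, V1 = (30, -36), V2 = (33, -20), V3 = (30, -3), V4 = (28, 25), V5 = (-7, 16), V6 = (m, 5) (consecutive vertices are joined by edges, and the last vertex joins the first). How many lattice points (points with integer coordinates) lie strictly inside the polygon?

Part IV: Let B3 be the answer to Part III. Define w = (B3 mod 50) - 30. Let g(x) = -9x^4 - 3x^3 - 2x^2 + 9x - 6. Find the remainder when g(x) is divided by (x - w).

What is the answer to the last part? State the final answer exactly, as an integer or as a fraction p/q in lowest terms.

Part I: T(2) = -3*(-49) + 2*(36) = 219; iterating: T(2)=219, T(3)=-755, T(4)=2703, T(5)=-9619, T(6)=34263, T(7)=-122027, T(8)=434607, T(9)=-1547875; answer -1547875
Part II: B1 = -1547875; d = 1547875; squarings mod 547: 230^1=230, 230^2=388, 230^4=119, 230^8=486, 230^16=439, 230^32=177, 230^64=150, 230^128=73, 230^256=406, 230^512=189, 230^1024=166, 230^2048=206, 230^4096=317, 230^8192=388, 230^16384=119, 230^32768=486, 230^65536=439, 230^131072=177, 230^262144=150, 230^524288=73, 230^1048576=406; 230^1547875 = 230^1 * 230^2 * 230^32 * 230^64 * 230^512 * 230^1024 * 230^2048 * 230^4096 * 230^32768 * 230^65536 * 230^131072 * 230^262144 * 230^1048576 = 222 (mod 547); answer 222
Part III: B2 = 222; m = 14; cross terms: (30*-20 - 33*-36)=588, (33*-3 - 30*-20)=501, (30*25 - 28*-3)=834, (28*16 - -7*25)=623, (-7*5 - 14*16)=-259, (14*-36 - 30*5)=-654; twice the area = |1633| = 1633; area = 1633/2; boundary points = 1 + 1 + 2 + 1 + 1 + 1 = 7; strictly interior points = area - boundary/2 + 1 = 814; answer 814
Part IV: B3 = 814; w = -16; remainder = value at the root: -9*(-16)^4 - 3*(-16)^3 - 2*(-16)^2 + 9*(-16)^1 - 6 = (-589824) + (12288) + (-512) + (-144) + (-6) = -578198; answer -578198

-578198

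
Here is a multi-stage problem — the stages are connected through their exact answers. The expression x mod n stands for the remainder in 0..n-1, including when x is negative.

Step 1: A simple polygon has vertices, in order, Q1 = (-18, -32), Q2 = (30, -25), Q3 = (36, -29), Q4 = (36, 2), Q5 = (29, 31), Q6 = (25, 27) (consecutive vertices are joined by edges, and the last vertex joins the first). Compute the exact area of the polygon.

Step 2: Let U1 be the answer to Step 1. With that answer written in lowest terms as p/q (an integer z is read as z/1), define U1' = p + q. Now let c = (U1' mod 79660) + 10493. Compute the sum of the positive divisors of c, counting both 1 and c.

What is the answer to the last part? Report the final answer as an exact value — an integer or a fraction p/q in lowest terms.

21266

Step 1: cross terms: (-18*-25 - 30*-32)=1410, (30*-29 - 36*-25)=30, (36*2 - 36*-29)=1116, (36*31 - 29*2)=1058, (29*27 - 25*31)=8, (25*-32 - -18*27)=-314; twice the area = |3308| = 3308; area = 1654; answer 1654
Step 2: U1 = 1654; threaded value p + q = 1655; c = 12148; 12148 = 2^2 * 3037; sigma = (1 + 2 + 4) * (1 + 3037) = 7 * 3038 = 21266; answer 21266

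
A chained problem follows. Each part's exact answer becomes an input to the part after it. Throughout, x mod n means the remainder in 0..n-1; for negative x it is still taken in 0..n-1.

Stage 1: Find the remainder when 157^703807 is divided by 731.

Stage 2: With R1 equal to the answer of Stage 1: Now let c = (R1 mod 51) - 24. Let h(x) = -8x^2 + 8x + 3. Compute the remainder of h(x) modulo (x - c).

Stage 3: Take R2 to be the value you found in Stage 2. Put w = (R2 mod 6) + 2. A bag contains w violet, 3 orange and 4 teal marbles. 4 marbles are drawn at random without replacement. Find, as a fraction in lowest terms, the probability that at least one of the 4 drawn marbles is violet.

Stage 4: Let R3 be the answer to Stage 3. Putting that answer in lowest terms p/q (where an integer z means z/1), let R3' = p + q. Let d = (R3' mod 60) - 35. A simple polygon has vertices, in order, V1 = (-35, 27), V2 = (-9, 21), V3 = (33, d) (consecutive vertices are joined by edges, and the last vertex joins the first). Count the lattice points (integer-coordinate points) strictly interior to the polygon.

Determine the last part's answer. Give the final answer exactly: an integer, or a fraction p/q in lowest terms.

Stage 1: squarings mod 731: 157^1=157, 157^2=526, 157^4=358, 157^8=239, 157^16=103, 157^32=375, 157^64=273, 157^128=698, 157^256=358, 157^512=239, 157^1024=103, 157^2048=375, 157^4096=273, 157^8192=698, 157^16384=358, 157^32768=239, 157^65536=103, 157^131072=375, 157^262144=273, 157^524288=698; 157^703807 = 157^1 * 157^2 * 157^4 * 157^8 * 157^16 * 157^32 * 157^256 * 157^1024 * 157^2048 * 157^4096 * 157^8192 * 157^32768 * 157^131072 * 157^524288 = 421 (mod 731); answer 421
Stage 2: R1 = 421; c = -11; remainder = value at the root: -8*(-11)^2 + 8*(-11)^1 + 3 = (-968) + (-88) + (3) = -1053; answer -1053
Stage 3: R2 = -1053; w = 5; total draws C(12,4) = 495; complement C(7,4) = 35; favorable 495 - 35 = 460; P = 92/99; answer 92/99
Stage 4: R3 = 92/99; threaded value p + q = 191; d = -24; cross terms: (-35*21 - -9*27)=-492, (-9*-24 - 33*21)=-477, (33*27 - -35*-24)=51; twice the area = |-918| = 918; area = 459; boundary points = 2 + 3 + 17 = 22; strictly interior points = area - boundary/2 + 1 = 449; answer 449

449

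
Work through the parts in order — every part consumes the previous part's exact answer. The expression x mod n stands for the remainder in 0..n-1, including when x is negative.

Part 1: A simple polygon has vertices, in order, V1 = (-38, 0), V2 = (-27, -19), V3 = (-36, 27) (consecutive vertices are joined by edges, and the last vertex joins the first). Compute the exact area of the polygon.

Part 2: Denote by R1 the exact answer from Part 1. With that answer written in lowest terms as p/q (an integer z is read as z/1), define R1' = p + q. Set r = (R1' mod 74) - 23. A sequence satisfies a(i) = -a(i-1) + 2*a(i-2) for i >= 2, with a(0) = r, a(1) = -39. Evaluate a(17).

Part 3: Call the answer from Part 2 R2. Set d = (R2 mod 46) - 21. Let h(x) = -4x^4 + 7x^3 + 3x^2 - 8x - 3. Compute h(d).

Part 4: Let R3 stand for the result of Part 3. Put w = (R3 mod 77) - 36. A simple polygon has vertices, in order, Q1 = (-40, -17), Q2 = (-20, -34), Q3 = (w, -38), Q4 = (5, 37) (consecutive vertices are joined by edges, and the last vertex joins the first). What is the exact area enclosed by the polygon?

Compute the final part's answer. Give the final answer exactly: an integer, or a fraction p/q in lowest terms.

2286

Part 1: cross terms: (-38*-19 - -27*0)=722, (-27*27 - -36*-19)=-1413, (-36*0 - -38*27)=1026; twice the area = |335| = 335; area = 335/2; answer 335/2
Part 2: R1 = 335/2; threaded value p + q = 337; r = 18; a(2) = -1*(-39) + 2*(18) = 75; iterating: a(2)=75, a(3)=-153, a(4)=303, a(5)=-609, a(6)=1215, a(7)=-2433, a(8)=4863, a(9)=-9729, a(10)=19455, a(11)=-38913, a(12)=77823, a(13)=-155649, a(14)=311295, a(15)=-622593, a(16)=1245183, a(17)=-2490369; answer -2490369
Part 3: R2 = -2490369; d = 4; -4*(4)^4 + 7*(4)^3 + 3*(4)^2 - 8*(4)^1 - 3 = (-1024) + (448) + (48) + (-32) + (-3) = -563; answer -563
Part 4: R3 = -563; w = 17; cross terms: (-40*-34 - -20*-17)=1020, (-20*-38 - 17*-34)=1338, (17*37 - 5*-38)=819, (5*-17 - -40*37)=1395; twice the area = |4572| = 4572; area = 2286; answer 2286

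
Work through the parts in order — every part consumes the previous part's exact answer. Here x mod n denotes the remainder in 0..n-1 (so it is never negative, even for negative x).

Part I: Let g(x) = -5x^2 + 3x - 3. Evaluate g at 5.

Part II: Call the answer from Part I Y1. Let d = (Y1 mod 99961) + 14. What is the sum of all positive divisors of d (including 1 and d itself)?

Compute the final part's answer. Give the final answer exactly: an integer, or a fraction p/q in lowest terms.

Part I: -5*(5)^2 + 3*(5)^1 - 3 = (-125) + (15) + (-3) = -113; answer -113
Part II: Y1 = -113; d = 99862; 99862 = 2 * 7^2 * 1019; sigma = (1 + 2) * (1 + 7 + 49) * (1 + 1019) = 3 * 57 * 1020 = 174420; answer 174420

174420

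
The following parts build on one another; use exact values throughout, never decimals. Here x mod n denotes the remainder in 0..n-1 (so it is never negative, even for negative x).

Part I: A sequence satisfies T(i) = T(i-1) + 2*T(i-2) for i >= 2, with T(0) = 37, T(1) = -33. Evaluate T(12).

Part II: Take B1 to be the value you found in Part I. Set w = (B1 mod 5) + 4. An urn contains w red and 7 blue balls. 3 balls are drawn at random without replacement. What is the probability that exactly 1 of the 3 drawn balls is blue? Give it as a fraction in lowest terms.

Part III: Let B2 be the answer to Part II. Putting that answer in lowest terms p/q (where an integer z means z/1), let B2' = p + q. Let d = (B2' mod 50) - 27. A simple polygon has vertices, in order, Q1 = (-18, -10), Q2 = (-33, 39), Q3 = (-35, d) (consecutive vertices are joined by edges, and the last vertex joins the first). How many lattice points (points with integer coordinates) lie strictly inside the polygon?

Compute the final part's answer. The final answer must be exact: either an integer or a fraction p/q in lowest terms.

236

Part I: T(2) = 1*(-33) + 2*(37) = 41; iterating: T(2)=41, T(3)=-25, T(4)=57, T(5)=7, T(6)=121, T(7)=135, T(8)=377, T(9)=647, T(10)=1401, T(11)=2695, T(12)=5497; answer 5497
Part II: B1 = 5497; w = 6; total draws C(13,3) = 286; favorable C(7,1)*C(6,2) = 105; P = 105/286; answer 105/286
Part III: B2 = 105/286; threaded value p + q = 391; d = 14; cross terms: (-18*39 - -33*-10)=-1032, (-33*14 - -35*39)=903, (-35*-10 - -18*14)=602; twice the area = |473| = 473; area = 473/2; boundary points = 1 + 1 + 1 = 3; strictly interior points = area - boundary/2 + 1 = 236; answer 236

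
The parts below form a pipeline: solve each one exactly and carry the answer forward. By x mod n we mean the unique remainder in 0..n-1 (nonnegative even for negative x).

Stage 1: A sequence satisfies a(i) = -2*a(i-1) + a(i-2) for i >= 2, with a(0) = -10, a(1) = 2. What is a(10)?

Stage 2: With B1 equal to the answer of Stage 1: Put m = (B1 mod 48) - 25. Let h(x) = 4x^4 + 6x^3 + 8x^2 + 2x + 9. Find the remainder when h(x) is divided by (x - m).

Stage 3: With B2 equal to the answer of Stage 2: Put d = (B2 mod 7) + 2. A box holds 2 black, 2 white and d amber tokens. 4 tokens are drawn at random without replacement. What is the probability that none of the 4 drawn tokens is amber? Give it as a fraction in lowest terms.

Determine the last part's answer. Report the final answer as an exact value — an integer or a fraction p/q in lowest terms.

Stage 1: a(2) = -2*(2) + 1*(-10) = -14; iterating: a(2)=-14, a(3)=30, a(4)=-74, a(5)=178, a(6)=-430, a(7)=1038, a(8)=-2506, a(9)=6050, a(10)=-14606; answer -14606
Stage 2: B1 = -14606; m = 9; remainder = value at the root: 4*(9)^4 + 6*(9)^3 + 8*(9)^2 + 2*(9)^1 + 9 = (26244) + (4374) + (648) + (18) + (9) = 31293; answer 31293
Stage 3: B2 = 31293; d = 5; total draws C(9,4) = 126; favorable C(4,4) = 1; P = 1/126; answer 1/126

1/126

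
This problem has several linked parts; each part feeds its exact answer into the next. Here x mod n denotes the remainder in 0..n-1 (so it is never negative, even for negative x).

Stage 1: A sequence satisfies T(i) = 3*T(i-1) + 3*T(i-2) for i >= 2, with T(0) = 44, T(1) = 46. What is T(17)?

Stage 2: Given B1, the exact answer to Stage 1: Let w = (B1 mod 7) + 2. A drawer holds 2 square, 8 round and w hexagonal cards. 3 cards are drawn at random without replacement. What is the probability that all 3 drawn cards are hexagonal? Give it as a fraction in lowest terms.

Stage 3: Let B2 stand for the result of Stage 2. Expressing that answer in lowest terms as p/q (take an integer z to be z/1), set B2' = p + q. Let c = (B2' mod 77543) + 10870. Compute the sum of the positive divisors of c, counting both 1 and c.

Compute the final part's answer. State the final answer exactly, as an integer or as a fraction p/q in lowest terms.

14688

Stage 1: T(2) = 3*(46) + 3*(44) = 270; iterating: T(2)=270, T(3)=948, T(4)=3654, T(5)=13806, T(6)=52380, T(7)=198558, T(8)=752814, T(9)=2854116, T(10)=10820790, T(11)=41024718, T(12)=155536524, T(13)=589683726, T(14)=2235660750, T(15)=8476033428, T(16)=32135082534, T(17)=121833347886; answer 121833347886
Stage 2: B1 = 121833347886; w = 7; total draws C(17,3) = 680; favorable C(7,3) = 35; P = 7/136; answer 7/136
Stage 3: B2 = 7/136; threaded value p + q = 143; c = 11013; 11013 = 3 * 3671; sigma = (1 + 3) * (1 + 3671) = 4 * 3672 = 14688; answer 14688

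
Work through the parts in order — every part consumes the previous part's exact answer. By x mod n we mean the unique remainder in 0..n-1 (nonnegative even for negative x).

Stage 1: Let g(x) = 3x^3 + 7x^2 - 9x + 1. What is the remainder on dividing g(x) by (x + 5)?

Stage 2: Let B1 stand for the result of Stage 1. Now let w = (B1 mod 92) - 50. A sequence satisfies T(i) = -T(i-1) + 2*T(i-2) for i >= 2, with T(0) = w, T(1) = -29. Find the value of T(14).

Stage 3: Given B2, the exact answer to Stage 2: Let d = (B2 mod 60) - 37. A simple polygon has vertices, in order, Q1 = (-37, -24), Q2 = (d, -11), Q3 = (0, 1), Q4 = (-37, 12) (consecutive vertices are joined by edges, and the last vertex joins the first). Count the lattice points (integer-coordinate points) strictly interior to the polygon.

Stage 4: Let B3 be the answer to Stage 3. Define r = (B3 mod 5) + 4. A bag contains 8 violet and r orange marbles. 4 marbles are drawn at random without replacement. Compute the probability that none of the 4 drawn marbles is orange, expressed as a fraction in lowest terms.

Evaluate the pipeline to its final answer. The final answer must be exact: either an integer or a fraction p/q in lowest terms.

Stage 1: remainder = value at the root: 3*(-5)^3 + 7*(-5)^2 - 9*(-5)^1 + 1 = (-375) + (175) + (45) + (1) = -154; answer -154
Stage 2: B1 = -154; w = -20; T(2) = -1*(-29) + 2*(-20) = -11; iterating: T(2)=-11, T(3)=-47, T(4)=25, T(5)=-119, T(6)=169, T(7)=-407, T(8)=745, T(9)=-1559, T(10)=3049, T(11)=-6167, T(12)=12265, T(13)=-24599, T(14)=49129; answer 49129
Stage 3: B2 = 49129; d = 12; cross terms: (-37*-11 - 12*-24)=695, (12*1 - 0*-11)=12, (0*12 - -37*1)=37, (-37*-24 - -37*12)=1332; twice the area = |2076| = 2076; area = 1038; boundary points = 1 + 12 + 1 + 36 = 50; strictly interior points = area - boundary/2 + 1 = 1014; answer 1014
Stage 4: B3 = 1014; r = 8; total draws C(16,4) = 1820; favorable C(8,4) = 70; P = 1/26; answer 1/26

1/26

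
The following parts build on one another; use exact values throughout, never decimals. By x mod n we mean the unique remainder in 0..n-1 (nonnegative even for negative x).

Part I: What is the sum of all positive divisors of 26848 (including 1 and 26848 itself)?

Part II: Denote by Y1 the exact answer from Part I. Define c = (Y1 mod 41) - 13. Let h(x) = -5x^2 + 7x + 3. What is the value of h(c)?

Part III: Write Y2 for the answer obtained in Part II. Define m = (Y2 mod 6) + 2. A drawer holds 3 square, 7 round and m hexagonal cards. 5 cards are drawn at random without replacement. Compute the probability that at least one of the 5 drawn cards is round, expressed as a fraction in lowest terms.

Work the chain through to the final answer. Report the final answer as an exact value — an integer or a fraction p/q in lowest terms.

421/429

Part I: 26848 = 2^5 * 839; sigma = (1 + 2 + 4 + 8 + 16 + 32) * (1 + 839) = 63 * 840 = 52920; answer 52920
Part II: Y1 = 52920; c = 17; -5*(17)^2 + 7*(17)^1 + 3 = (-1445) + (119) + (3) = -1323; answer -1323
Part III: Y2 = -1323; m = 5; total draws C(15,5) = 3003; complement C(8,5) = 56; favorable 3003 - 56 = 2947; P = 421/429; answer 421/429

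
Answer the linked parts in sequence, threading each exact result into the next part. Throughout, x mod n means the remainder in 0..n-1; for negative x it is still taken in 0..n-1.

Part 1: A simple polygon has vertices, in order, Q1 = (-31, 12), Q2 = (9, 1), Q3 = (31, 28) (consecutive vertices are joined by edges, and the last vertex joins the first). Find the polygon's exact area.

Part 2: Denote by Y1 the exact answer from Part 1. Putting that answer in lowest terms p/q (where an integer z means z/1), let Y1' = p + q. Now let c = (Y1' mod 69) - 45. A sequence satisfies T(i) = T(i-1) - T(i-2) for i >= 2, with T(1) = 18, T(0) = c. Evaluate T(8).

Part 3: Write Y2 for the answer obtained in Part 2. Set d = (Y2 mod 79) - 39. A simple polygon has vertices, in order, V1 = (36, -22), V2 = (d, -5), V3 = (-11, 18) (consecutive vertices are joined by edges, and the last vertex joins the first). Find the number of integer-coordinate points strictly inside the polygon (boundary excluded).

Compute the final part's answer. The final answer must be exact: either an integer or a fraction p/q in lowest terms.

660

Part 1: cross terms: (-31*1 - 9*12)=-139, (9*28 - 31*1)=221, (31*12 - -31*28)=1240; twice the area = |1322| = 1322; area = 661; answer 661
Part 2: Y1 = 661; threaded value p + q = 662; c = -4; T(2) = 1*(18) - 1*(-4) = 22; iterating: T(2)=22, T(3)=4, T(4)=-18, T(5)=-22, T(6)=-4, T(7)=18, T(8)=22; answer 22
Part 3: Y2 = 22; d = -17; cross terms: (36*-5 - -17*-22)=-554, (-17*18 - -11*-5)=-361, (-11*-22 - 36*18)=-406; twice the area = |-1321| = 1321; area = 1321/2; boundary points = 1 + 1 + 1 = 3; strictly interior points = area - boundary/2 + 1 = 660; answer 660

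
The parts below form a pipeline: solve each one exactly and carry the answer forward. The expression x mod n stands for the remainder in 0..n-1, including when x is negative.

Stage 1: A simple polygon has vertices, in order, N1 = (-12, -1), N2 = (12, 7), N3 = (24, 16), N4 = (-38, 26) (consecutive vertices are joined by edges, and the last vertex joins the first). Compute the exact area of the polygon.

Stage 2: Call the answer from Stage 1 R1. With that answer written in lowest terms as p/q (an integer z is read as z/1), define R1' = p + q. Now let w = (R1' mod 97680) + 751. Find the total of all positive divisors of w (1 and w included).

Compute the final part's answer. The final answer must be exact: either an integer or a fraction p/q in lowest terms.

1824

Stage 1: cross terms: (-12*7 - 12*-1)=-72, (12*16 - 24*7)=24, (24*26 - -38*16)=1232, (-38*-1 - -12*26)=350; twice the area = |1534| = 1534; area = 767; answer 767
Stage 2: R1 = 767; threaded value p + q = 768; w = 1519; 1519 = 7^2 * 31; sigma = (1 + 7 + 49) * (1 + 31) = 57 * 32 = 1824; answer 1824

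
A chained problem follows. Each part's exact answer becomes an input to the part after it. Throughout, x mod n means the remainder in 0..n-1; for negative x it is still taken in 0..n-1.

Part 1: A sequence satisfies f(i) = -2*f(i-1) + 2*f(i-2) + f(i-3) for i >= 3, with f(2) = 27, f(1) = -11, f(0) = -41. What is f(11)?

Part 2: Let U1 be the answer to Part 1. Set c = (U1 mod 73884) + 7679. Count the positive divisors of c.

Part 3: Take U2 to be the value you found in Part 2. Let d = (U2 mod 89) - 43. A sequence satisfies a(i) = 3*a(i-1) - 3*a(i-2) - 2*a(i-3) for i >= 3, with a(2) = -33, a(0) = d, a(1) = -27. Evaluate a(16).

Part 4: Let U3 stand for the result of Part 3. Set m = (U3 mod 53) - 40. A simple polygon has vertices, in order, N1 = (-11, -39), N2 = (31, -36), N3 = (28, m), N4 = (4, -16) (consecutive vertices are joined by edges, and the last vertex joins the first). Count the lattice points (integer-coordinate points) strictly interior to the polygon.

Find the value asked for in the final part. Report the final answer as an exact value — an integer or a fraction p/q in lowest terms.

910

Part 1: f(3) = -2*(27) + 2*(-11) + 1*(-41) = -117; iterating: f(3)=-117, f(4)=277, f(5)=-761, f(6)=1959, f(7)=-5163, f(8)=13483, f(9)=-35333, f(10)=92469, f(11)=-242121; answer -242121
Part 2: U1 = -242121; c = 61094; 61094 = 2 * 11 * 2777; number of divisors = (1+1) * (1+1) * (1+1) = 8; answer 8
Part 3: U2 = 8; d = -35; a(3) = 3*(-33) - 3*(-27) - 2*(-35) = 52; iterating: a(3)=52, a(4)=309, a(5)=837, a(6)=1480, a(7)=1311, a(8)=-2181, a(9)=-13436, a(10)=-36387, a(11)=-64491, a(12)=-57440, a(13)=93927, a(14)=583083, a(15)=1582348, a(16)=2809941; answer 2809941
Part 4: U3 = 2809941; m = 0; cross terms: (-11*-36 - 31*-39)=1605, (31*0 - 28*-36)=1008, (28*-16 - 4*0)=-448, (4*-39 - -11*-16)=-332; twice the area = |1833| = 1833; area = 1833/2; boundary points = 3 + 3 + 8 + 1 = 15; strictly interior points = area - boundary/2 + 1 = 910; answer 910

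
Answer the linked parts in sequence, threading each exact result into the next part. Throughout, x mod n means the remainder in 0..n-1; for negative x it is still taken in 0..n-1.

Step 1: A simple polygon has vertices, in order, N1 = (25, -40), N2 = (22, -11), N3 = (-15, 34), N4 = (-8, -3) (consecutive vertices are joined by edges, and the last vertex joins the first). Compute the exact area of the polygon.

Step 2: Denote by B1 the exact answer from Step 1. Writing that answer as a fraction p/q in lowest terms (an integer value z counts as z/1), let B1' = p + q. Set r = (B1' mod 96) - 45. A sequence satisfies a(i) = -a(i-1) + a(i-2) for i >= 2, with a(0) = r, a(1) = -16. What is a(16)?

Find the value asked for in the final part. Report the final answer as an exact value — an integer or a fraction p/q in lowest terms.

Step 1: cross terms: (25*-11 - 22*-40)=605, (22*34 - -15*-11)=583, (-15*-3 - -8*34)=317, (-8*-40 - 25*-3)=395; twice the area = |1900| = 1900; area = 950; answer 950
Step 2: B1 = 950; threaded value p + q = 951; r = 42; a(2) = -1*(-16) + 1*(42) = 58; iterating: a(2)=58, a(3)=-74, a(4)=132, a(5)=-206, a(6)=338, a(7)=-544, a(8)=882, a(9)=-1426, a(10)=2308, a(11)=-3734, a(12)=6042, a(13)=-9776, a(14)=15818, a(15)=-25594, a(16)=41412; answer 41412

41412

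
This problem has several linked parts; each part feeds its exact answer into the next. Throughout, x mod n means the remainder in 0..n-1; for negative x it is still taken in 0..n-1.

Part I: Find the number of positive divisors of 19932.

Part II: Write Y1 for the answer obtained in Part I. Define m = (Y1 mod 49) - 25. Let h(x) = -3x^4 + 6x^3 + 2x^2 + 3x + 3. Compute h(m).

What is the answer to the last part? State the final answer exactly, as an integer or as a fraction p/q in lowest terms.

Part I: 19932 = 2^2 * 3 * 11 * 151; number of divisors = (2+1) * (1+1) * (1+1) * (1+1) = 24; answer 24
Part II: Y1 = 24; m = -1; -3*(-1)^4 + 6*(-1)^3 + 2*(-1)^2 + 3*(-1)^1 + 3 = (-3) + (-6) + (2) + (-3) + (3) = -7; answer -7

-7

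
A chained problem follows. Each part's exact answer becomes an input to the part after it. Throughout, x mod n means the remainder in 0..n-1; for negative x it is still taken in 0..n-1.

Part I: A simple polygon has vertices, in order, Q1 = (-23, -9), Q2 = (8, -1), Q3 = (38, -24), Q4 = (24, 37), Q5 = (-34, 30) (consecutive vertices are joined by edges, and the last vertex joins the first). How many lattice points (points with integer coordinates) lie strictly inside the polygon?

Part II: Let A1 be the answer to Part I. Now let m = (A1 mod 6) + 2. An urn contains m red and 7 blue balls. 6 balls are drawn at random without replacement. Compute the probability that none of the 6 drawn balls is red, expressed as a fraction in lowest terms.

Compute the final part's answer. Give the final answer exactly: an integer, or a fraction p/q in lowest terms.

Part I: cross terms: (-23*-1 - 8*-9)=95, (8*-24 - 38*-1)=-154, (38*37 - 24*-24)=1982, (24*30 - -34*37)=1978, (-34*-9 - -23*30)=996; twice the area = |4897| = 4897; area = 4897/2; boundary points = 1 + 1 + 1 + 1 + 1 = 5; strictly interior points = area - boundary/2 + 1 = 2447; answer 2447
Part II: A1 = 2447; m = 7; total draws C(14,6) = 3003; favorable C(7,6) = 7; P = 1/429; answer 1/429

1/429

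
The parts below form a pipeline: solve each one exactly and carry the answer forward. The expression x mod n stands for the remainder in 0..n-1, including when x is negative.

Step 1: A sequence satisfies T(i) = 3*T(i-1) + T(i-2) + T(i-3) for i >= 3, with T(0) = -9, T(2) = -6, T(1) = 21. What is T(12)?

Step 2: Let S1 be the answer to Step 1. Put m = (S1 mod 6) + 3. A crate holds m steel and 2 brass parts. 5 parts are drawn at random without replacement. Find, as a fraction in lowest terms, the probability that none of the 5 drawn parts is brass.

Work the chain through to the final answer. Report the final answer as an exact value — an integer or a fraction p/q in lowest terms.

3/28

Step 1: T(3) = 3*(-6) + 1*(21) + 1*(-9) = -6; iterating: T(3)=-6, T(4)=-3, T(5)=-21, T(6)=-72, T(7)=-240, T(8)=-813, T(9)=-2751, T(10)=-9306, T(11)=-31482, T(12)=-106503; answer -106503
Step 2: S1 = -106503; m = 6; total draws C(8,5) = 56; favorable C(6,5) = 6; P = 3/28; answer 3/28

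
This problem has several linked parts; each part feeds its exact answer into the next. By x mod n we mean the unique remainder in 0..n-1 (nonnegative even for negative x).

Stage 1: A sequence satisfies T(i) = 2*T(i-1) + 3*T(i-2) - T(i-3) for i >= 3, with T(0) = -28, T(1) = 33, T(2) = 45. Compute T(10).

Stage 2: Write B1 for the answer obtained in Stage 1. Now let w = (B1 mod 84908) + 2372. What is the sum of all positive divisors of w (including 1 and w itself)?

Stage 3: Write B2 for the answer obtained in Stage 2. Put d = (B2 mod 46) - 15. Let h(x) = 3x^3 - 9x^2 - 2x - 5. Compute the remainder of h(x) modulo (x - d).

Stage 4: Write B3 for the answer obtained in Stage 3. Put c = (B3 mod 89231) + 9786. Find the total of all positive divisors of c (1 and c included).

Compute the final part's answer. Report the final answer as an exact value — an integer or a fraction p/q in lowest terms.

Stage 1: T(3) = 2*(45) + 3*(33) - 1*(-28) = 217; iterating: T(3)=217, T(4)=536, T(5)=1678, T(6)=4747, T(7)=13992, T(8)=40547, T(9)=118323, T(10)=344295; answer 344295
Stage 2: B1 = 344295; w = 7035; 7035 = 3 * 5 * 7 * 67; sigma = (1 + 3) * (1 + 5) * (1 + 7) * (1 + 67) = 4 * 6 * 8 * 68 = 13056; answer 13056
Stage 3: B2 = 13056; d = 23; remainder = value at the root: 3*(23)^3 - 9*(23)^2 - 2*(23)^1 - 5 = (36501) + (-4761) + (-46) + (-5) = 31689; answer 31689
Stage 4: B3 = 31689; c = 41475; 41475 = 3 * 5^2 * 7 * 79; sigma = (1 + 3) * (1 + 5 + 25) * (1 + 7) * (1 + 79) = 4 * 31 * 8 * 80 = 79360; answer 79360

79360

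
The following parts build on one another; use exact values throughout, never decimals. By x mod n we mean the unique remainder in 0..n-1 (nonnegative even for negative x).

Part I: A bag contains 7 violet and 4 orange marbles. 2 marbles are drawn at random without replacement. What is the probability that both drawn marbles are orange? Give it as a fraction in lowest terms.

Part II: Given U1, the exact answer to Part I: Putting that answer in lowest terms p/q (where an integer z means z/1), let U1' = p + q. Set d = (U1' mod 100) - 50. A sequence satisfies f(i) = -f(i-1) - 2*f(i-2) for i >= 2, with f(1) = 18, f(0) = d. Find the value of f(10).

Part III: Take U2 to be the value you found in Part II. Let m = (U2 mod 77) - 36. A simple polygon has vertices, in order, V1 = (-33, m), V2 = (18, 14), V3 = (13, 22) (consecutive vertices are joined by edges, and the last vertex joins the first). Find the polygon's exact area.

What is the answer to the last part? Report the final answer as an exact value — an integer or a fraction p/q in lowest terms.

Part I: total draws C(11,2) = 55; favorable C(4,2) = 6; P = 6/55; answer 6/55
Part II: U1 = 6/55; threaded value p + q = 61; d = 11; f(2) = -1*(18) - 2*(11) = -40; iterating: f(2)=-40, f(3)=4, f(4)=76, f(5)=-84, f(6)=-68, f(7)=236, f(8)=-100, f(9)=-372, f(10)=572; answer 572
Part III: U2 = 572; m = -3; cross terms: (-33*14 - 18*-3)=-408, (18*22 - 13*14)=214, (13*-3 - -33*22)=687; twice the area = |493| = 493; area = 493/2; answer 493/2

493/2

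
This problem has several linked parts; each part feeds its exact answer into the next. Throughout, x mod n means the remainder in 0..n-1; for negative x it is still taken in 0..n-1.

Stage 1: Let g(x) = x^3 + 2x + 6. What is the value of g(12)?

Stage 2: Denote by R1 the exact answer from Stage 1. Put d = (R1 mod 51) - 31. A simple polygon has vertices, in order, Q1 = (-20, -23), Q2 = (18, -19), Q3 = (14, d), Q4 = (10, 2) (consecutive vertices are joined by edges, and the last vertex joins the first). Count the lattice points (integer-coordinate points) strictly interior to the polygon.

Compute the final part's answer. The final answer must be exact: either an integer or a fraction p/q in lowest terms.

416

Stage 1: 1*(12)^3 + 2*(12)^1 + 6 = (1728) + (24) + (6) = 1758; answer 1758
Stage 2: R1 = 1758; d = -7; cross terms: (-20*-19 - 18*-23)=794, (18*-7 - 14*-19)=140, (14*2 - 10*-7)=98, (10*-23 - -20*2)=-190; twice the area = |842| = 842; area = 421; boundary points = 2 + 4 + 1 + 5 = 12; strictly interior points = area - boundary/2 + 1 = 416; answer 416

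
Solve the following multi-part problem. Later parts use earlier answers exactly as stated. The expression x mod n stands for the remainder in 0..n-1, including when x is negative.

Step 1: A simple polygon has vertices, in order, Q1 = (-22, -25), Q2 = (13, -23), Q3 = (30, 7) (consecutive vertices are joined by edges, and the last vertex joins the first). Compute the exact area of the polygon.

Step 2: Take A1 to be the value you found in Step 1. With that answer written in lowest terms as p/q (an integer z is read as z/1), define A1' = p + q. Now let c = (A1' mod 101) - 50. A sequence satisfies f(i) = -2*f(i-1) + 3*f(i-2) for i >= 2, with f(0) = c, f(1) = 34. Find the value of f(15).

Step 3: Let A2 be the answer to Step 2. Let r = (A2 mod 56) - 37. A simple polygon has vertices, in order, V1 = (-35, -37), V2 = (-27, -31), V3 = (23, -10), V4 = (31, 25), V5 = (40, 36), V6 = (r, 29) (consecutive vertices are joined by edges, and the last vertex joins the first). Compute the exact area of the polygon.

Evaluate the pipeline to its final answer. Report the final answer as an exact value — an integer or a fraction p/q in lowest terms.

3108

Step 1: cross terms: (-22*-23 - 13*-25)=831, (13*7 - 30*-23)=781, (30*-25 - -22*7)=-596; twice the area = |1016| = 1016; area = 508; answer 508
Step 2: A1 = 508; threaded value p + q = 509; c = -46; f(2) = -2*(34) + 3*(-46) = -206; iterating: f(2)=-206, f(3)=514, f(4)=-1646, f(5)=4834, f(6)=-14606, f(7)=43714, f(8)=-131246, f(9)=393634, f(10)=-1181006, f(11)=3542914, f(12)=-10628846, f(13)=31886434, f(14)=-95659406, f(15)=286978114; answer 286978114
Step 3: A2 = 286978114; r = -27; cross terms: (-35*-31 - -27*-37)=86, (-27*-10 - 23*-31)=983, (23*25 - 31*-10)=885, (31*36 - 40*25)=116, (40*29 - -27*36)=2132, (-27*-37 - -35*29)=2014; twice the area = |6216| = 6216; area = 3108; answer 3108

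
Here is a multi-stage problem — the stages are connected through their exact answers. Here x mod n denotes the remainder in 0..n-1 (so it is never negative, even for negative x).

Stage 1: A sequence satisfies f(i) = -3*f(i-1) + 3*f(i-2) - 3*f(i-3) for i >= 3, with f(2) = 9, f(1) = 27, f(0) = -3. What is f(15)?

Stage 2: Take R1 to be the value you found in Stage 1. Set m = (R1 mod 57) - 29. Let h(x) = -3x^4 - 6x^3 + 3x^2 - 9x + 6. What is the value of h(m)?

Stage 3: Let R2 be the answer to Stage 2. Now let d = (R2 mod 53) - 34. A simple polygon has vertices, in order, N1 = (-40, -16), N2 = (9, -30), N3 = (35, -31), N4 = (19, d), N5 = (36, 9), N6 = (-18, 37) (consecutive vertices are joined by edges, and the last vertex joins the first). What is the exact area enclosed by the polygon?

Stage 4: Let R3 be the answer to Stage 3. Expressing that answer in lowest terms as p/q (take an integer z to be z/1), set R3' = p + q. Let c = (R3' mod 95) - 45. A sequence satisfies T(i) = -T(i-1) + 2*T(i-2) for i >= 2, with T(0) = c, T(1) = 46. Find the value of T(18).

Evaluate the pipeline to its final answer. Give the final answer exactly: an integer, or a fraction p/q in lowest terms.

-2621414

Stage 1: f(3) = -3*(9) + 3*(27) - 3*(-3) = 63; iterating: f(3)=63, f(4)=-243, f(5)=891, f(6)=-3591, f(7)=14175, f(8)=-55971, f(9)=221211, f(10)=-874071, f(11)=3453759, f(12)=-13647123, f(13)=53924859, f(14)=-213077223, f(15)=841947615; answer 841947615
Stage 2: R1 = 841947615; m = 16; -3*(16)^4 - 6*(16)^3 + 3*(16)^2 - 9*(16)^1 + 6 = (-196608) + (-24576) + (768) + (-144) + (6) = -220554; answer -220554
Stage 3: R2 = -220554; d = -2; cross terms: (-40*-30 - 9*-16)=1344, (9*-31 - 35*-30)=771, (35*-2 - 19*-31)=519, (19*9 - 36*-2)=243, (36*37 - -18*9)=1494, (-18*-16 - -40*37)=1768; twice the area = |6139| = 6139; area = 6139/2; answer 6139/2
Stage 4: R3 = 6139/2; threaded value p + q = 6141; c = 16; T(2) = -1*(46) + 2*(16) = -14; iterating: T(2)=-14, T(3)=106, T(4)=-134, T(5)=346, T(6)=-614, T(7)=1306, T(8)=-2534, T(9)=5146, T(10)=-10214, T(11)=20506, T(12)=-40934, T(13)=81946, T(14)=-163814, T(15)=327706, T(16)=-655334, T(17)=1310746, T(18)=-2621414; answer -2621414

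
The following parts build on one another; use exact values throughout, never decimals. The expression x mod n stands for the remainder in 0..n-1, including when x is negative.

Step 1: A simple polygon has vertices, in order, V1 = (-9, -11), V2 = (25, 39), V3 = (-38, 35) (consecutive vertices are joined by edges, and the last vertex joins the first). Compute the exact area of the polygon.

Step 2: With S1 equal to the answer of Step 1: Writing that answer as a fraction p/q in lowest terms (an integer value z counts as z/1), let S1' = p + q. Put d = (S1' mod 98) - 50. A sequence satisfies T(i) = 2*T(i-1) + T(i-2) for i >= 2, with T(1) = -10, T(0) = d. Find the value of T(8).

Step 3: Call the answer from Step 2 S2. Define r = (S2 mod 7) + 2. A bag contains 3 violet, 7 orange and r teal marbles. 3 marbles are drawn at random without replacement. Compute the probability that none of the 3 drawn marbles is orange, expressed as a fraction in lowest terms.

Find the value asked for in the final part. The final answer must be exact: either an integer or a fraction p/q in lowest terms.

Step 1: cross terms: (-9*39 - 25*-11)=-76, (25*35 - -38*39)=2357, (-38*-11 - -9*35)=733; twice the area = |3014| = 3014; area = 1507; answer 1507
Step 2: S1 = 1507; threaded value p + q = 1508; d = -12; T(2) = 2*(-10) + 1*(-12) = -32; iterating: T(2)=-32, T(3)=-74, T(4)=-180, T(5)=-434, T(6)=-1048, T(7)=-2530, T(8)=-6108; answer -6108
Step 3: S2 = -6108; r = 5; total draws C(15,3) = 455; favorable C(8,3) = 56; P = 8/65; answer 8/65

8/65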